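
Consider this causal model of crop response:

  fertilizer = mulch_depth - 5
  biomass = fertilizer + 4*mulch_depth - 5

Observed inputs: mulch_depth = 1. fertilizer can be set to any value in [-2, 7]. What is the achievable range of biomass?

-3 to 6

Intervening on fertilizer fixes its value directly, overriding its dependence on mulch_depth.
Substituting into the biomass equation gives biomass = fertilizer - 1.
Linear in fertilizer, so extremes are at the endpoints: fertilizer = -2 gives biomass = -3; fertilizer = 7 gives biomass = 6.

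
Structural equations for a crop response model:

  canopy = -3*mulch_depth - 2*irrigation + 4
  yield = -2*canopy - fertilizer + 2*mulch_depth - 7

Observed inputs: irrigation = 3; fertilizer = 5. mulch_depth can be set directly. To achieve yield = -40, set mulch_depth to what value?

Substituting into the canopy equation gives canopy = -3*mulch_depth - 2.
Substituting into the yield equation gives yield = 8*mulch_depth - 8.
Solve 8*mulch_depth - 8 = -40: mulch_depth = (-40 + 8) / 8 = -4.

mulch_depth = -4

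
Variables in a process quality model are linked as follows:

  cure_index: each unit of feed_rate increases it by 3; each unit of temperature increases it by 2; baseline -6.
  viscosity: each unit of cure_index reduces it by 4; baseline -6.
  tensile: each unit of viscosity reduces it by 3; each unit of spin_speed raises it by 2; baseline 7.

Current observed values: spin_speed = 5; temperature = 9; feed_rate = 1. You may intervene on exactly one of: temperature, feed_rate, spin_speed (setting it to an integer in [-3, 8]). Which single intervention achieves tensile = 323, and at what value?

Intervening on temperature: tensile = 24*temperature - 1. Reaching 323 requires temperature = 27/2, not an integer.
Intervening on feed_rate: with other inputs at their observed values, tensile = 36*feed_rate + 179. Solving for 323 gives feed_rate = 4, within [-3, 8].
Intervening on spin_speed: tensile = 2*spin_speed + 205. Reaching 323 requires spin_speed = 59, outside [-3, 8].

set feed_rate = 4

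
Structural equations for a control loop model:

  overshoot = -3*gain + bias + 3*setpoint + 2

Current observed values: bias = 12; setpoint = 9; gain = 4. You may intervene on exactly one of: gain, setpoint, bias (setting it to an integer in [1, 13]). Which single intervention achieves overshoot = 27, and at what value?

set bias = 10

Intervening on gain: overshoot = -3*gain + 41. Reaching 27 requires gain = 14/3, not an integer.
Intervening on setpoint: overshoot = 3*setpoint + 2. Reaching 27 requires setpoint = 25/3, not an integer.
Intervening on bias: with other inputs at their observed values, overshoot = bias + 17. Solving for 27 gives bias = 10, within [1, 13].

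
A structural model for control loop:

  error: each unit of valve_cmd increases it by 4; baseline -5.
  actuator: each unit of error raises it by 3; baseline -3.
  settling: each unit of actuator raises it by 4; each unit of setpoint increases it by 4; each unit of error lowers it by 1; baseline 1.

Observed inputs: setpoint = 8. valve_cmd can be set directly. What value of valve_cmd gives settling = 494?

Substituting into the actuator equation gives actuator = 12*valve_cmd - 18.
settling becomes 44*valve_cmd - 34.
Solve 44*valve_cmd - 34 = 494: valve_cmd = (494 + 34) / 44 = 12.

valve_cmd = 12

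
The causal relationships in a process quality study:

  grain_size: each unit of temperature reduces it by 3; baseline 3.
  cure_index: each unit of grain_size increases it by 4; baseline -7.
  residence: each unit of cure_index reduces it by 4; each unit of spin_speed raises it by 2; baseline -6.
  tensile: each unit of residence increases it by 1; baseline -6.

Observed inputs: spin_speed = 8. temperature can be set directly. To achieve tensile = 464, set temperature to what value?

temperature = 10

Substituting into the cure_index equation gives cure_index = -12*temperature + 5.
Substituting into the residence equation gives residence = 48*temperature - 10.
So tensile = 48*temperature - 16.
Solve 48*temperature - 16 = 464: temperature = (464 + 16) / 48 = 10.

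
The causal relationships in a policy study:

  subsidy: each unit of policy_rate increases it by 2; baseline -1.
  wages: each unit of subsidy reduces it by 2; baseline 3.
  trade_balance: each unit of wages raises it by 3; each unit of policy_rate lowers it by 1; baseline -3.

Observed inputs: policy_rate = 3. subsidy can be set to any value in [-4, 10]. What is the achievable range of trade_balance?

Intervening on subsidy fixes its value directly, overriding its dependence on policy_rate.
Substituting into the trade_balance equation gives trade_balance = -6*subsidy + 3.
Linear in subsidy, so extremes are at the endpoints: subsidy = -4 gives trade_balance = 27; subsidy = 10 gives trade_balance = -57.

-57 to 27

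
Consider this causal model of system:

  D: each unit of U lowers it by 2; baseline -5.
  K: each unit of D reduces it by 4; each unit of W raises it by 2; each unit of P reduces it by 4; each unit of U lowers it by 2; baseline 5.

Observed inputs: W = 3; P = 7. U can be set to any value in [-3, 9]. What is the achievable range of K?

-15 to 57

Substituting into the K equation gives K = 6*U + 3.
Linear in U, so extremes are at the endpoints: U = -3 gives K = -15; U = 9 gives K = 57.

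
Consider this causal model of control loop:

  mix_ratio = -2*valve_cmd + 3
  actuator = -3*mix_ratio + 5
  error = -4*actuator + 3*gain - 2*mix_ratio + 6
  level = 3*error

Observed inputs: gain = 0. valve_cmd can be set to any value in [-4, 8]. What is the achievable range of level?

-432 to 288

Substituting into the actuator equation gives actuator = 6*valve_cmd - 4.
error becomes -20*valve_cmd + 16.
Substituting into the level equation gives level = -60*valve_cmd + 48.
Linear in valve_cmd, so extremes are at the endpoints: valve_cmd = -4 gives level = 288; valve_cmd = 8 gives level = -432.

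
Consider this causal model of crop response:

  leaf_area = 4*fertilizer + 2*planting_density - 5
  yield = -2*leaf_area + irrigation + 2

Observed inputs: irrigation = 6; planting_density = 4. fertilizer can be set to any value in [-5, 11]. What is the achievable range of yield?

-86 to 42

Substituting into the leaf_area equation gives leaf_area = 4*fertilizer + 3.
Substituting into the yield equation gives yield = -8*fertilizer + 2.
Linear in fertilizer, so extremes are at the endpoints: fertilizer = -5 gives yield = 42; fertilizer = 11 gives yield = -86.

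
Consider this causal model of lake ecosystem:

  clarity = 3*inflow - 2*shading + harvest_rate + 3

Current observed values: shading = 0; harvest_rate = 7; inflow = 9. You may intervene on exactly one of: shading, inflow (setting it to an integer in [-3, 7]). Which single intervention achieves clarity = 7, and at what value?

Intervening on shading: clarity = -2*shading + 37. Reaching 7 requires shading = 15, outside [-3, 7].
Intervening on inflow: with other inputs at their observed values, clarity = 3*inflow + 10. Solving for 7 gives inflow = -1, within [-3, 7].

set inflow = -1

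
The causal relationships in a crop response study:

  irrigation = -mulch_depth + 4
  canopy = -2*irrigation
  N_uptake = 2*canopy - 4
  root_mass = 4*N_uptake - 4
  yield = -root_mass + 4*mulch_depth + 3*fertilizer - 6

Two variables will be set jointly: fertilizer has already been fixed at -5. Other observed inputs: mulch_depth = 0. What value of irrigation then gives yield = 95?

With fertilizer held at -5:
Intervening on irrigation fixes its value directly, overriding its dependence on mulch_depth.
Substituting into the N_uptake equation gives N_uptake = -4*irrigation - 4.
This gives root_mass = -16*irrigation - 20.
Substituting into the yield equation gives yield = 16*irrigation - 1.
Solve 16*irrigation - 1 = 95: irrigation = (95 + 1) / 16 = 6.

irrigation = 6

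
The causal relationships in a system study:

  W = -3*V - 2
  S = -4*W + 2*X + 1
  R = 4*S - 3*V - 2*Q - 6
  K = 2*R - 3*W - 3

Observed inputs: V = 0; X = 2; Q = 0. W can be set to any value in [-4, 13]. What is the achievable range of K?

Intervening on W fixes its value directly, overriding its dependence on V.
Substituting into the S equation gives S = -4*W + 5.
So R = -16*W + 14.
Substituting into the K equation gives K = -35*W + 25.
Linear in W, so extremes are at the endpoints: W = -4 gives K = 165; W = 13 gives K = -430.

-430 to 165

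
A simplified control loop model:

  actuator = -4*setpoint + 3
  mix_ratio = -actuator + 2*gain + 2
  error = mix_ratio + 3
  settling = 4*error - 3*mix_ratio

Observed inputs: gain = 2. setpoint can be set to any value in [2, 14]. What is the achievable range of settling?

23 to 71

Substituting into the mix_ratio equation gives mix_ratio = 4*setpoint + 3.
Substituting into the error equation gives error = 4*setpoint + 6.
Substituting into the settling equation gives settling = 4*setpoint + 15.
Linear in setpoint, so extremes are at the endpoints: setpoint = 2 gives settling = 23; setpoint = 14 gives settling = 71.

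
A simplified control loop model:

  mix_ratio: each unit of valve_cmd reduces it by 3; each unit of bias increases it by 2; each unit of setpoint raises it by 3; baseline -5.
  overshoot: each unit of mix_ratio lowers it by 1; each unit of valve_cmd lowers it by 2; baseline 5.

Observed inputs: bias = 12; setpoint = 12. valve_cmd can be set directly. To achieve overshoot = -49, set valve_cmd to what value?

Substituting into the mix_ratio equation gives mix_ratio = -3*valve_cmd + 55.
So overshoot = valve_cmd - 50.
Solve valve_cmd - 50 = -49: valve_cmd = (-49 + 50) / 1 = 1.

valve_cmd = 1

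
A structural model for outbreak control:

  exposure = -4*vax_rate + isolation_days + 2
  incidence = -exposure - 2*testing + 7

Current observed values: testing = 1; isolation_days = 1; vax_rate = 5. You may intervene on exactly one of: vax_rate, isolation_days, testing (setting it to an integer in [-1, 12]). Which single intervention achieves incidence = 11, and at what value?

Intervening on vax_rate: incidence = 4*vax_rate + 2. Reaching 11 requires vax_rate = 9/4, not an integer.
Intervening on isolation_days: with other inputs at their observed values, incidence = -isolation_days + 23. Solving for 11 gives isolation_days = 12, within [-1, 12].
Intervening on testing: incidence = -2*testing + 24. Reaching 11 requires testing = 13/2, not an integer.

set isolation_days = 12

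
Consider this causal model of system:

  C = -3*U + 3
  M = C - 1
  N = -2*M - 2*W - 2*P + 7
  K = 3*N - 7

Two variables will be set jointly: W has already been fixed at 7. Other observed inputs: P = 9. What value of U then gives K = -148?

With W held at 7:
Substituting into the M equation gives M = -3*U + 2.
N becomes 6*U - 29.
This gives K = 18*U - 94.
Solve 18*U - 94 = -148: U = (-148 + 94) / 18 = -3.

U = -3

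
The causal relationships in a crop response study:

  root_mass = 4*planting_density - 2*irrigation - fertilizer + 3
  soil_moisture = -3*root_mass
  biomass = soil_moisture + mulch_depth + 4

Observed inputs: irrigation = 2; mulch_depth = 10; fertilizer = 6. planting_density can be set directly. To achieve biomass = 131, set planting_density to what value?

planting_density = -8

Substituting into the root_mass equation gives root_mass = 4*planting_density - 7.
This gives soil_moisture = -12*planting_density + 21.
So biomass = -12*planting_density + 35.
Solve -12*planting_density + 35 = 131: planting_density = (131 - 35) / -12 = -8.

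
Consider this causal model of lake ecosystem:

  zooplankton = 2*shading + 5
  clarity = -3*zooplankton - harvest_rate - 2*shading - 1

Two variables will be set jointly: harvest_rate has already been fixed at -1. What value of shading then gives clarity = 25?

shading = -5

With harvest_rate held at -1:
Substituting into the clarity equation gives clarity = -8*shading - 15.
Solve -8*shading - 15 = 25: shading = (25 + 15) / -8 = -5.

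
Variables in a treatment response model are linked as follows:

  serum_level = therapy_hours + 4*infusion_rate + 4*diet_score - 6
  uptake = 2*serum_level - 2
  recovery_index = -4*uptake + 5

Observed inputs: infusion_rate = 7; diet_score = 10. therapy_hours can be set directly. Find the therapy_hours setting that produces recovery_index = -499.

Substituting into the serum_level equation gives serum_level = therapy_hours + 62.
Substituting into the uptake equation gives uptake = 2*therapy_hours + 122.
So recovery_index = -8*therapy_hours - 483.
Solve -8*therapy_hours - 483 = -499: therapy_hours = (-499 + 483) / -8 = 2.

therapy_hours = 2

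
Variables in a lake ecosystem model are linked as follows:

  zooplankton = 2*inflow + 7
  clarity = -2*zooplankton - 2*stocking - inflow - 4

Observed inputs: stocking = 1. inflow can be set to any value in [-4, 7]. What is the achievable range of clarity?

-55 to 0

Substituting into the clarity equation gives clarity = -5*inflow - 20.
Linear in inflow, so extremes are at the endpoints: inflow = -4 gives clarity = 0; inflow = 7 gives clarity = -55.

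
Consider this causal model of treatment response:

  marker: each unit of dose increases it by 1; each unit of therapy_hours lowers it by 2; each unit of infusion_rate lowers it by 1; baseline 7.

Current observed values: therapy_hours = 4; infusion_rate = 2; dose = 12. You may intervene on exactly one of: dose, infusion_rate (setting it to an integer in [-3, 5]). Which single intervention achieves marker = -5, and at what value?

set dose = -2

Intervening on dose: with other inputs at their observed values, marker = dose - 3. Solving for -5 gives dose = -2, within [-3, 5].
Intervening on infusion_rate: marker = -infusion_rate + 11. Reaching -5 requires infusion_rate = 16, outside [-3, 5].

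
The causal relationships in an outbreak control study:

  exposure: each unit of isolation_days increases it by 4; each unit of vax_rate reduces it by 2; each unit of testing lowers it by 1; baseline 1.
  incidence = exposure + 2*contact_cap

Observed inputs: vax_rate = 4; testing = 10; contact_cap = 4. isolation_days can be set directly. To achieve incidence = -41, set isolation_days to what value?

isolation_days = -8

Substituting into the exposure equation gives exposure = 4*isolation_days - 17.
So incidence = 4*isolation_days - 9.
Solve 4*isolation_days - 9 = -41: isolation_days = (-41 + 9) / 4 = -8.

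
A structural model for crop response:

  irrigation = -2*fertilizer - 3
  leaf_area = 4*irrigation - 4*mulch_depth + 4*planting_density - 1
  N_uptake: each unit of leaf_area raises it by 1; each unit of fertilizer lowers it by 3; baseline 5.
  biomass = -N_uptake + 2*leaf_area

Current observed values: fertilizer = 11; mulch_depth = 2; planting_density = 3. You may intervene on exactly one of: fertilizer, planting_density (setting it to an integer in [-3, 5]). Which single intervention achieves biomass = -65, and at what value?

Intervening on fertilizer: biomass = -5*fertilizer - 14. Reaching -65 requires fertilizer = 51/5, not an integer.
Intervening on planting_density: with other inputs at their observed values, biomass = 4*planting_density - 81. Solving for -65 gives planting_density = 4, within [-3, 5].

set planting_density = 4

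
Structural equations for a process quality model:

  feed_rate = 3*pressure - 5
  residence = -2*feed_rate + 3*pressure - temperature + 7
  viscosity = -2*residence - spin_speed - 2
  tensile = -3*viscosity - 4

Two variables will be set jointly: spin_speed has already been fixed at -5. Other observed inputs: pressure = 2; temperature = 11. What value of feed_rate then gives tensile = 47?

feed_rate = -4

With spin_speed held at -5:
Intervening on feed_rate fixes its value directly, overriding its dependence on pressure.
Substituting into the residence equation gives residence = -2*feed_rate + 2.
Substituting into the viscosity equation gives viscosity = 4*feed_rate - 1.
Substituting into the tensile equation gives tensile = -12*feed_rate - 1.
Solve -12*feed_rate - 1 = 47: feed_rate = (47 + 1) / -12 = -4.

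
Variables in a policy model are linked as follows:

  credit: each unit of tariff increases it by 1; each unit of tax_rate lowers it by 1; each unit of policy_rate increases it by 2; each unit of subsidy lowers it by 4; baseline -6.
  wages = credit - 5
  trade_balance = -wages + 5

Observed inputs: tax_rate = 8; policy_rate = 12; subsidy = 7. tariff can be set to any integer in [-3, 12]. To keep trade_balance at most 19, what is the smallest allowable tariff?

Substituting into the credit equation gives credit = tariff - 18.
Substituting into the wages equation gives wages = tariff - 23.
Substituting into the trade_balance equation gives trade_balance = -tariff + 28.
Require -tariff + 28 ≤ 19, so tariff ≥ 9.
The smallest integer in [-3, 12] satisfying this is 9.

tariff = 9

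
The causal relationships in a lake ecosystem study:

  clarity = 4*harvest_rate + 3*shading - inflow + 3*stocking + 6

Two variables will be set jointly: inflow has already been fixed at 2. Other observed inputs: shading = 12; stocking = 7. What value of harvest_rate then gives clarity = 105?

harvest_rate = 11

With inflow held at 2:
Substituting into the clarity equation gives clarity = 4*harvest_rate + 61.
Solve 4*harvest_rate + 61 = 105: harvest_rate = (105 - 61) / 4 = 11.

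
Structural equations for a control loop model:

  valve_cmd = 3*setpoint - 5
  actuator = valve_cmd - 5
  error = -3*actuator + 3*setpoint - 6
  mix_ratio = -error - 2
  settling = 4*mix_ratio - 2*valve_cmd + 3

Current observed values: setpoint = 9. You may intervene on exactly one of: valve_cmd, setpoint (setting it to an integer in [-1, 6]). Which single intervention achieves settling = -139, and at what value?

set valve_cmd = 1

Intervening on valve_cmd: with other inputs at their observed values, settling = 10*valve_cmd - 149. Solving for -139 gives valve_cmd = 1, within [-1, 6].
Intervening on setpoint: settling = 18*setpoint - 91. Reaching -139 requires setpoint = -8/3, not an integer.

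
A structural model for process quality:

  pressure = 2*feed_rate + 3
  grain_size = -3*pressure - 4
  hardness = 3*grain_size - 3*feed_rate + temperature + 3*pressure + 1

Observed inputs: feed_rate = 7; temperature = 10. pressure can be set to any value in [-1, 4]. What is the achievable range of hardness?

Intervening on pressure fixes its value directly, overriding its dependence on feed_rate.
Substituting into the hardness equation gives hardness = -6*pressure - 22.
Linear in pressure, so extremes are at the endpoints: pressure = -1 gives hardness = -16; pressure = 4 gives hardness = -46.

-46 to -16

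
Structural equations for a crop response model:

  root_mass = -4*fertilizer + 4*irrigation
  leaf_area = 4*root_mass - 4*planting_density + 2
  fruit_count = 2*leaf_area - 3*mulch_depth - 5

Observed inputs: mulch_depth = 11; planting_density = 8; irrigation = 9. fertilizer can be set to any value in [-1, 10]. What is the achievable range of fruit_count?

Substituting into the root_mass equation gives root_mass = -4*fertilizer + 36.
leaf_area becomes -16*fertilizer + 114.
Substituting into the fruit_count equation gives fruit_count = -32*fertilizer + 190.
Linear in fertilizer, so extremes are at the endpoints: fertilizer = -1 gives fruit_count = 222; fertilizer = 10 gives fruit_count = -130.

-130 to 222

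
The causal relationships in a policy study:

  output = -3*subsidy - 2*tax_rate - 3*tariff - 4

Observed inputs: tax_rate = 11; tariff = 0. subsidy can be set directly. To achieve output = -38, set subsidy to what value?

subsidy = 4

Substituting into the output equation gives output = -3*subsidy - 26.
Solve -3*subsidy - 26 = -38: subsidy = (-38 + 26) / -3 = 4.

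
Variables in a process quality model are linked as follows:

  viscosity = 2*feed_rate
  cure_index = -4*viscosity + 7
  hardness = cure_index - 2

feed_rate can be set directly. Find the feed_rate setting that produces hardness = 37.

Substituting into the cure_index equation gives cure_index = -8*feed_rate + 7.
hardness becomes -8*feed_rate + 5.
Solve -8*feed_rate + 5 = 37: feed_rate = (37 - 5) / -8 = -4.

feed_rate = -4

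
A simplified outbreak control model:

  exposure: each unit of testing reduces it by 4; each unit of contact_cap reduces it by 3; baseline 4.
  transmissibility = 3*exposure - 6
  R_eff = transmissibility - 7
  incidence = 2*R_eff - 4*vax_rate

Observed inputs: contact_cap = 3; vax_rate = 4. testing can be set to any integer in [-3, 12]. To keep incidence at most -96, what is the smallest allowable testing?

testing = 1

Substituting into the exposure equation gives exposure = -4*testing - 5.
Substituting into the transmissibility equation gives transmissibility = -12*testing - 21.
Substituting into the R_eff equation gives R_eff = -12*testing - 28.
Substituting into the incidence equation gives incidence = -24*testing - 72.
Require -24*testing - 72 ≤ -96, so testing ≥ 1.
The smallest integer in [-3, 12] satisfying this is 1.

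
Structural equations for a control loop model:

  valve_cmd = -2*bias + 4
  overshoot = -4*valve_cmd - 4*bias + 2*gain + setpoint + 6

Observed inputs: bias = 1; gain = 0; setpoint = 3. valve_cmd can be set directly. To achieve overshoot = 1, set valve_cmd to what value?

Intervening on valve_cmd fixes its value directly, overriding its dependence on bias.
Substituting into the overshoot equation gives overshoot = -4*valve_cmd + 5.
Solve -4*valve_cmd + 5 = 1: valve_cmd = (1 - 5) / -4 = 1.

valve_cmd = 1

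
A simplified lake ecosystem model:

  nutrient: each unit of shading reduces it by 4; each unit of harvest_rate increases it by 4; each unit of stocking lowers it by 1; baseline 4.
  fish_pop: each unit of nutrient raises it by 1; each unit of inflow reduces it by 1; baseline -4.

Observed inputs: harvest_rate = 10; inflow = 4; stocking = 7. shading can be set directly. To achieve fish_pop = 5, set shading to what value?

Substituting into the nutrient equation gives nutrient = -4*shading + 37.
Substituting into the fish_pop equation gives fish_pop = -4*shading + 29.
Solve -4*shading + 29 = 5: shading = (5 - 29) / -4 = 6.

shading = 6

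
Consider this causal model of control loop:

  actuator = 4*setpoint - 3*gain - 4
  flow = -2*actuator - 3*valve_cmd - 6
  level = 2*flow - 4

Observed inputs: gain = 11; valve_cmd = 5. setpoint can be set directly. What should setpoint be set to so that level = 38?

setpoint = 4

Substituting into the actuator equation gives actuator = 4*setpoint - 37.
Substituting into the flow equation gives flow = -8*setpoint + 53.
So level = -16*setpoint + 102.
Solve -16*setpoint + 102 = 38: setpoint = (38 - 102) / -16 = 4.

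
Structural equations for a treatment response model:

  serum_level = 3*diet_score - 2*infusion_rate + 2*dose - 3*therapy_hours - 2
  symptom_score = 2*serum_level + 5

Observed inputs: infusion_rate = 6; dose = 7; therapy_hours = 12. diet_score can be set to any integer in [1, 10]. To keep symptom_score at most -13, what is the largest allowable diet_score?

diet_score = 9

Substituting into the serum_level equation gives serum_level = 3*diet_score - 36.
Substituting into the symptom_score equation gives symptom_score = 6*diet_score - 67.
Require 6*diet_score - 67 ≤ -13, so diet_score ≤ 9.
The largest integer in [1, 10] satisfying this is 9.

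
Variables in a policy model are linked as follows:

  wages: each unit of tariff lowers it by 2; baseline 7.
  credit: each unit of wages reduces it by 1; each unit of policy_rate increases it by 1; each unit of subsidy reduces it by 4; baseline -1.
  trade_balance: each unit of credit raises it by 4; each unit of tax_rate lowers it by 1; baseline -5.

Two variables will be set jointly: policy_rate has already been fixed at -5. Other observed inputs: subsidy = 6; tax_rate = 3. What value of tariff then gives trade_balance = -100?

With policy_rate held at -5:
Substituting into the credit equation gives credit = 2*tariff - 37.
This gives trade_balance = 8*tariff - 156.
Solve 8*tariff - 156 = -100: tariff = (-100 + 156) / 8 = 7.

tariff = 7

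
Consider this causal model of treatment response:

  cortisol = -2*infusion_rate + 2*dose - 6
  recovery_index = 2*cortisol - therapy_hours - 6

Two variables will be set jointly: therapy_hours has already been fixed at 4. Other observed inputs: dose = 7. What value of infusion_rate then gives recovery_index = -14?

With therapy_hours held at 4:
Substituting into the cortisol equation gives cortisol = -2*infusion_rate + 8.
This gives recovery_index = -4*infusion_rate + 6.
Solve -4*infusion_rate + 6 = -14: infusion_rate = (-14 - 6) / -4 = 5.

infusion_rate = 5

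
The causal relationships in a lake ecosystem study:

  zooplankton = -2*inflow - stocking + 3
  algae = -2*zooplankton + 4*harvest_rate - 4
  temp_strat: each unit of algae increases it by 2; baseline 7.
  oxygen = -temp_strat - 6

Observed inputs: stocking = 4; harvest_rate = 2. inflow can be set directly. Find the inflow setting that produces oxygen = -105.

Substituting into the zooplankton equation gives zooplankton = -2*inflow - 1.
Substituting into the algae equation gives algae = 4*inflow + 6.
This gives temp_strat = 8*inflow + 19.
Substituting into the oxygen equation gives oxygen = -8*inflow - 25.
Solve -8*inflow - 25 = -105: inflow = (-105 + 25) / -8 = 10.

inflow = 10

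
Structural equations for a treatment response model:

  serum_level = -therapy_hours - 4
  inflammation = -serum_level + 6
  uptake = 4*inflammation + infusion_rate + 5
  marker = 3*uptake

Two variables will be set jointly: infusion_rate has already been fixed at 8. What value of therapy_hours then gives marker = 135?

With infusion_rate held at 8:
Substituting into the inflammation equation gives inflammation = therapy_hours + 10.
This gives uptake = 4*therapy_hours + 53.
Substituting into the marker equation gives marker = 12*therapy_hours + 159.
Solve 12*therapy_hours + 159 = 135: therapy_hours = (135 - 159) / 12 = -2.

therapy_hours = -2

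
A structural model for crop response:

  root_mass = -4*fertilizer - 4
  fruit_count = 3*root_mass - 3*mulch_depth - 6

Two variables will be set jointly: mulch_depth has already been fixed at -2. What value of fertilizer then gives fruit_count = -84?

fertilizer = 6

With mulch_depth held at -2:
Substituting into the fruit_count equation gives fruit_count = -12*fertilizer - 12.
Solve -12*fertilizer - 12 = -84: fertilizer = (-84 + 12) / -12 = 6.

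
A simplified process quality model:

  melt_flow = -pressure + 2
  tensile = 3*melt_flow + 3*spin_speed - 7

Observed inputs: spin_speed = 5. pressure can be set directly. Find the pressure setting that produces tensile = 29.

pressure = -5

Substituting into the tensile equation gives tensile = -3*pressure + 14.
Solve -3*pressure + 14 = 29: pressure = (29 - 14) / -3 = -5.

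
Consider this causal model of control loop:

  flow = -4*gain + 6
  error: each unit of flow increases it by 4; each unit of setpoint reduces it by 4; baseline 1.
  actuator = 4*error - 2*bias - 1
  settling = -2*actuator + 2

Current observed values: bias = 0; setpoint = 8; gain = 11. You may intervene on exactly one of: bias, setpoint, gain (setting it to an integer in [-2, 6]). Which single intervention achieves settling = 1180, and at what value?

Intervening on bias: settling = 4*bias + 1468. Reaching 1180 requires bias = -72, outside [-2, 6].
Intervening on setpoint: with other inputs at their observed values, settling = 32*setpoint + 1212. Solving for 1180 gives setpoint = -1, within [-2, 6].
Intervening on gain: settling = 128*gain + 60. Reaching 1180 requires gain = 35/4, not an integer.

set setpoint = -1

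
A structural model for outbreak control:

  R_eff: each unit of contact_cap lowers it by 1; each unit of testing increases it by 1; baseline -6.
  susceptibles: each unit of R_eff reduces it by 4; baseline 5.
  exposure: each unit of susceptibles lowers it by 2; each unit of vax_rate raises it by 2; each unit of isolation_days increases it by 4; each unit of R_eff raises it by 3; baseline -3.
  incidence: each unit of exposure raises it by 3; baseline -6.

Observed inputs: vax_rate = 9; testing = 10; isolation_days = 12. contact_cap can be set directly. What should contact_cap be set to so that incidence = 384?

contact_cap = -3

Substituting into the R_eff equation gives R_eff = -contact_cap + 4.
Substituting into the susceptibles equation gives susceptibles = 4*contact_cap - 11.
This gives exposure = -11*contact_cap + 97.
Substituting into the incidence equation gives incidence = -33*contact_cap + 285.
Solve -33*contact_cap + 285 = 384: contact_cap = (384 - 285) / -33 = -3.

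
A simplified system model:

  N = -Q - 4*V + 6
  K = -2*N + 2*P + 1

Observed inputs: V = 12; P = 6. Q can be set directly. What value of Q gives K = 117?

Substituting into the N equation gives N = -Q - 42.
K becomes 2*Q + 97.
Solve 2*Q + 97 = 117: Q = (117 - 97) / 2 = 10.

Q = 10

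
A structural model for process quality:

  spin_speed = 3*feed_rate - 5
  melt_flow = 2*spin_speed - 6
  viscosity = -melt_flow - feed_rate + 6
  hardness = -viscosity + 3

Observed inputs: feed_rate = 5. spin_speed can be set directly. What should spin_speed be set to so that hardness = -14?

Intervening on spin_speed fixes its value directly, overriding its dependence on feed_rate.
Substituting into the viscosity equation gives viscosity = -2*spin_speed + 7.
Substituting into the hardness equation gives hardness = 2*spin_speed - 4.
Solve 2*spin_speed - 4 = -14: spin_speed = (-14 + 4) / 2 = -5.

spin_speed = -5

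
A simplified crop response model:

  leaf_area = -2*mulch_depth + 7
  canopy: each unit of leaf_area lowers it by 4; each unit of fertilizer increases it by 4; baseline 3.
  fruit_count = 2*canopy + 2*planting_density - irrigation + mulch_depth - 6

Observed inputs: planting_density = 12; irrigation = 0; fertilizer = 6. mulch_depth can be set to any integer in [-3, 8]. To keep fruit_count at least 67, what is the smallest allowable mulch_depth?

mulch_depth = 3

Substituting into the canopy equation gives canopy = 8*mulch_depth - 1.
fruit_count becomes 17*mulch_depth + 16.
Require 17*mulch_depth + 16 ≥ 67, so mulch_depth ≥ 3.
The smallest integer in [-3, 8] satisfying this is 3.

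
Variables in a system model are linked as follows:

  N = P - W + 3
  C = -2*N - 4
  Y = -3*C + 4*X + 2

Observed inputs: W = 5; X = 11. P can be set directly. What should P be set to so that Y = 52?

Substituting into the N equation gives N = P - 2.
Substituting into the C equation gives C = -2*P.
Substituting into the Y equation gives Y = 6*P + 46.
Solve 6*P + 46 = 52: P = (52 - 46) / 6 = 1.

P = 1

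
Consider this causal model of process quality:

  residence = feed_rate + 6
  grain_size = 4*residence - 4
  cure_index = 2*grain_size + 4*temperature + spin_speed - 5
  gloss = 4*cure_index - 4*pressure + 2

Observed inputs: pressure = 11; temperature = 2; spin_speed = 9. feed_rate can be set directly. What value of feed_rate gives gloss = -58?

Substituting into the grain_size equation gives grain_size = 4*feed_rate + 20.
Substituting into the cure_index equation gives cure_index = 8*feed_rate + 52.
Substituting into the gloss equation gives gloss = 32*feed_rate + 166.
Solve 32*feed_rate + 166 = -58: feed_rate = (-58 - 166) / 32 = -7.

feed_rate = -7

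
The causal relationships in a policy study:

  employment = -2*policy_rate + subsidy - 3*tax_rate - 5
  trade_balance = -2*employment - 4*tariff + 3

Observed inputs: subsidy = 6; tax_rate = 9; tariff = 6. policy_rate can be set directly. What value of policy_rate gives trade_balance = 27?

Substituting into the employment equation gives employment = -2*policy_rate - 26.
Substituting into the trade_balance equation gives trade_balance = 4*policy_rate + 31.
Solve 4*policy_rate + 31 = 27: policy_rate = (27 - 31) / 4 = -1.

policy_rate = -1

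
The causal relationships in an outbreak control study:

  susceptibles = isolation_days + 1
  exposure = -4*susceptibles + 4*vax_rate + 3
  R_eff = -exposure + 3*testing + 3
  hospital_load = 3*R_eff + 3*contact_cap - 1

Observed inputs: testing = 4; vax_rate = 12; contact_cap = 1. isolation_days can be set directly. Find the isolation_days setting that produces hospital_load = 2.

isolation_days = 8

Substituting into the exposure equation gives exposure = -4*isolation_days + 47.
Substituting into the R_eff equation gives R_eff = 4*isolation_days - 32.
Substituting into the hospital_load equation gives hospital_load = 12*isolation_days - 94.
Solve 12*isolation_days - 94 = 2: isolation_days = (2 + 94) / 12 = 8.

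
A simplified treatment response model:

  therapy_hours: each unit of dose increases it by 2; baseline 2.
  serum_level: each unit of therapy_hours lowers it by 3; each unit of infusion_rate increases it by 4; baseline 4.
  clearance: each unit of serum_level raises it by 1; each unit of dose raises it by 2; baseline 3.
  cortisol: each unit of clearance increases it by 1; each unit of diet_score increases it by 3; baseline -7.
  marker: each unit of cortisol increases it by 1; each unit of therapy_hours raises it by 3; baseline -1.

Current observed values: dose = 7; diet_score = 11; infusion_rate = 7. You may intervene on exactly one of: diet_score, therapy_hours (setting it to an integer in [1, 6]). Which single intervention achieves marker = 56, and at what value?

Intervening on diet_score: with other inputs at their observed values, marker = 3*diet_score + 41. Solving for 56 gives diet_score = 5, within [1, 6].
Intervening on therapy_hours: the paths from therapy_hours to marker cancel (net effect zero), leaving marker = 74; 56 is unreachable this way.

set diet_score = 5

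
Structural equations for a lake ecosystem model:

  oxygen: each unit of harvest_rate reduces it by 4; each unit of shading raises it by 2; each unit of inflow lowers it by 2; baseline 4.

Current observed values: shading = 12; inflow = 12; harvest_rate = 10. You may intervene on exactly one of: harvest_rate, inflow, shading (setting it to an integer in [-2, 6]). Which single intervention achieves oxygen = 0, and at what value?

Intervening on harvest_rate: with other inputs at their observed values, oxygen = -4*harvest_rate + 4. Solving for 0 gives harvest_rate = 1, within [-2, 6].
Intervening on inflow: oxygen = -2*inflow - 12. Reaching 0 requires inflow = -6, outside [-2, 6].
Intervening on shading: oxygen = 2*shading - 60. Reaching 0 requires shading = 30, outside [-2, 6].

set harvest_rate = 1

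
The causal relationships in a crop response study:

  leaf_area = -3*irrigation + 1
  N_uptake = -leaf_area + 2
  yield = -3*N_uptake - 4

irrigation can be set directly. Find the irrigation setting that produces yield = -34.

irrigation = 3

Substituting into the N_uptake equation gives N_uptake = 3*irrigation + 1.
yield becomes -9*irrigation - 7.
Solve -9*irrigation - 7 = -34: irrigation = (-34 + 7) / -9 = 3.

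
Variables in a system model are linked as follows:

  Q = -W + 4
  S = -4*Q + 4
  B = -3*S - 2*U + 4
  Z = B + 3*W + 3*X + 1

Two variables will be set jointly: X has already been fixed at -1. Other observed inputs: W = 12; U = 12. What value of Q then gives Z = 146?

Q = 12

With X held at -1:
Intervening on Q fixes its value directly, overriding its dependence on W.
Substituting into the B equation gives B = 12*Q - 32.
Substituting into the Z equation gives Z = 12*Q + 2.
Solve 12*Q + 2 = 146: Q = (146 - 2) / 12 = 12.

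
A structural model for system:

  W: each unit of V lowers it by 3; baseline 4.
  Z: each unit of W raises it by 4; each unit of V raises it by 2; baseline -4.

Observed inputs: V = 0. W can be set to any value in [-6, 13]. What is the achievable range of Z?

-28 to 48

Intervening on W fixes its value directly, overriding its dependence on V.
Substituting into the Z equation gives Z = 4*W - 4.
Linear in W, so extremes are at the endpoints: W = -6 gives Z = -28; W = 13 gives Z = 48.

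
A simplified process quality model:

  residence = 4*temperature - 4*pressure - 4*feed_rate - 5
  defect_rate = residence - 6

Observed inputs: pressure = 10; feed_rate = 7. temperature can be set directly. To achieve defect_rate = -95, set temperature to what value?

temperature = -4

Substituting into the residence equation gives residence = 4*temperature - 73.
defect_rate becomes 4*temperature - 79.
Solve 4*temperature - 79 = -95: temperature = (-95 + 79) / 4 = -4.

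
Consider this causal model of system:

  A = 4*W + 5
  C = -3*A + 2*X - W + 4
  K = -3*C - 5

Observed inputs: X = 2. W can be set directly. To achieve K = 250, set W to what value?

Substituting into the C equation gives C = -13*W - 7.
This gives K = 39*W + 16.
Solve 39*W + 16 = 250: W = (250 - 16) / 39 = 6.

W = 6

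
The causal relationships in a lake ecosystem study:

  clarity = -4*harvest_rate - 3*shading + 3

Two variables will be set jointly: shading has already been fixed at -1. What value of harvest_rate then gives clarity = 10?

With shading held at -1:
Substituting into the clarity equation gives clarity = -4*harvest_rate + 6.
Solve -4*harvest_rate + 6 = 10: harvest_rate = (10 - 6) / -4 = -1.

harvest_rate = -1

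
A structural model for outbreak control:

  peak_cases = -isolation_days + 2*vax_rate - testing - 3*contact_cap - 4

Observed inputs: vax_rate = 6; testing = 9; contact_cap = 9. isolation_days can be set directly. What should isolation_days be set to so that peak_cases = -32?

Substituting into the peak_cases equation gives peak_cases = -isolation_days - 28.
Solve -isolation_days - 28 = -32: isolation_days = (-32 + 28) / -1 = 4.

isolation_days = 4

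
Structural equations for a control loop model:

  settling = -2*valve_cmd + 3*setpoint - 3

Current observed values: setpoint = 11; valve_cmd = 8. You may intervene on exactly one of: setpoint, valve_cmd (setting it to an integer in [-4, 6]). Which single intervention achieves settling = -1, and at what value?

Intervening on setpoint: with other inputs at their observed values, settling = 3*setpoint - 19. Solving for -1 gives setpoint = 6, within [-4, 6].
Intervening on valve_cmd: settling = -2*valve_cmd + 30. Reaching -1 requires valve_cmd = 31/2, not an integer.

set setpoint = 6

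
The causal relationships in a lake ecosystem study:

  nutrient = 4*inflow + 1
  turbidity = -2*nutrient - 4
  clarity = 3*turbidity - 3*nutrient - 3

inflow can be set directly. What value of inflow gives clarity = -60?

Substituting into the turbidity equation gives turbidity = -8*inflow - 6.
Substituting into the clarity equation gives clarity = -36*inflow - 24.
Solve -36*inflow - 24 = -60: inflow = (-60 + 24) / -36 = 1.

inflow = 1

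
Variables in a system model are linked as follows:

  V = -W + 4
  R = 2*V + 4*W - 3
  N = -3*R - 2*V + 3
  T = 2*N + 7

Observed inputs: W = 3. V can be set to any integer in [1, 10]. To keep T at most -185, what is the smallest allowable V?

V = 9

Intervening on V fixes its value directly, overriding its dependence on W.
Substituting into the R equation gives R = 2*V + 9.
This gives N = -8*V - 24.
So T = -16*V - 41.
Require -16*V - 41 ≤ -185, so V ≥ 9.
The smallest integer in [1, 10] satisfying this is 9.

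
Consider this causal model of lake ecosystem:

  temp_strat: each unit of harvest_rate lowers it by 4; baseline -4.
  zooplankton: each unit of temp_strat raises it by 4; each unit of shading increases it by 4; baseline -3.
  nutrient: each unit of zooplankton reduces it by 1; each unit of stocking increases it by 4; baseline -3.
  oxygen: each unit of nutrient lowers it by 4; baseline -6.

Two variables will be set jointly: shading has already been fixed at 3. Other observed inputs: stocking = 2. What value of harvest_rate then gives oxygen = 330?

With shading held at 3:
Substituting into the zooplankton equation gives zooplankton = -16*harvest_rate - 7.
Substituting into the nutrient equation gives nutrient = 16*harvest_rate + 12.
This gives oxygen = -64*harvest_rate - 54.
Solve -64*harvest_rate - 54 = 330: harvest_rate = (330 + 54) / -64 = -6.

harvest_rate = -6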